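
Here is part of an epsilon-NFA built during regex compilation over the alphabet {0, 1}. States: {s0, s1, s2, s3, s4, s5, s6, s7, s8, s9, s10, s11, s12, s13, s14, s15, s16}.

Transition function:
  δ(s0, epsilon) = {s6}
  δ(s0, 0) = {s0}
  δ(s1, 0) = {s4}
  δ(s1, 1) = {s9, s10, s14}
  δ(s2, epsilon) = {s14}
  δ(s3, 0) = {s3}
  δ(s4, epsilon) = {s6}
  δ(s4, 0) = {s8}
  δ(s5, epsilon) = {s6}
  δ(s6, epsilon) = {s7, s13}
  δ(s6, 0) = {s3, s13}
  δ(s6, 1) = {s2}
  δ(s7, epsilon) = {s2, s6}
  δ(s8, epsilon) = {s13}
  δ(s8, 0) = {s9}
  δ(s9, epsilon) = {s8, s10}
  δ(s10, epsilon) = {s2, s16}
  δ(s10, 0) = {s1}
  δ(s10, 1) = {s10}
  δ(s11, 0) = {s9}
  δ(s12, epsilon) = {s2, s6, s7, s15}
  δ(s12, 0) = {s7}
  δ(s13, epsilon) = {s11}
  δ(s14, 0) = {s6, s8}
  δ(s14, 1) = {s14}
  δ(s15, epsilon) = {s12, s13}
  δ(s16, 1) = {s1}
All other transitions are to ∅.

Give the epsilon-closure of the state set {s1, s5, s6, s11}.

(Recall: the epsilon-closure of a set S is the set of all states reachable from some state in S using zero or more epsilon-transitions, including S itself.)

Start with {s1, s5, s6, s11}.
From s6 via epsilon: add s7, s13.
From s7 via epsilon: add s2.
From s2 via epsilon: add s14.
No new states can be added; the closed set is {s1, s2, s5, s6, s7, s11, s13, s14}.

{s1, s2, s5, s6, s7, s11, s13, s14}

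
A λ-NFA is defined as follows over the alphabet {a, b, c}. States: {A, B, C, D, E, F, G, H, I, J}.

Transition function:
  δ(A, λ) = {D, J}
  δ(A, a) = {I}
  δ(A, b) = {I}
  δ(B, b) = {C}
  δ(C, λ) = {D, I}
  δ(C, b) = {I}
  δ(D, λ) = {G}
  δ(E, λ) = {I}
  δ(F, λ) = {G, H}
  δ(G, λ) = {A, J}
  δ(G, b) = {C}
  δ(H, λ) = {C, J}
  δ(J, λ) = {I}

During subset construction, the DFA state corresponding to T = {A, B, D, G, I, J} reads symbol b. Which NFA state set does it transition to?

{A, C, D, G, I, J}

A on b → {I}.
B on b → {C}.
G on b → {C}.
No b-transition from D, I, J.
Union after reading b: {C, I}.
Now take the λ-closure:
From C via λ: add D.
From D via λ: add G.
From G via λ: add A, J.
No new states can be added; the closed set is {A, C, D, G, I, J}.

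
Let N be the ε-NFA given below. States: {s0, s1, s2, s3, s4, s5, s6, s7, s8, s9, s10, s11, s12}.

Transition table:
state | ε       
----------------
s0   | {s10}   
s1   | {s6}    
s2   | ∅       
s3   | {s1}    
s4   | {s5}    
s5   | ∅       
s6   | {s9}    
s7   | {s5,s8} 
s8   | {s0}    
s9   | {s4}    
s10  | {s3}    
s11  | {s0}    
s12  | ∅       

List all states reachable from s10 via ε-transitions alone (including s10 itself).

Start with {s10}.
From s10 via ε: add s3.
From s3 via ε: add s1.
From s1 via ε: add s6.
From s6 via ε: add s9.
From s9 via ε: add s4.
From s4 via ε: add s5.
No new states can be added; the closed set is {s1, s3, s4, s5, s6, s9, s10}.

{s1, s3, s4, s5, s6, s9, s10}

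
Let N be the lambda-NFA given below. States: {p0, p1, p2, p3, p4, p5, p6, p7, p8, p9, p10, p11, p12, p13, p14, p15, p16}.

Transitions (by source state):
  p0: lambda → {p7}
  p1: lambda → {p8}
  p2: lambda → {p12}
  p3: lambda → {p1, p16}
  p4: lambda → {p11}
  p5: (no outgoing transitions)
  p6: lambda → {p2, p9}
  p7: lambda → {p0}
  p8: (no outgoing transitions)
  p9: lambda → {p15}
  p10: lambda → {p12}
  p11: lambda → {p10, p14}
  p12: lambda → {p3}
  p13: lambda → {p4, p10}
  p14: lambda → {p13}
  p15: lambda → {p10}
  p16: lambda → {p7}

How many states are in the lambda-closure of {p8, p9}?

Start with {p8, p9}.
From p9 via lambda: add p15.
From p15 via lambda: add p10.
From p10 via lambda: add p12.
From p12 via lambda: add p3.
From p3 via lambda: add p1, p16.
From p16 via lambda: add p7.
From p7 via lambda: add p0.
lambda-closure = {p0, p1, p3, p7, p8, p9, p10, p12, p15, p16}, which has 10 states.

10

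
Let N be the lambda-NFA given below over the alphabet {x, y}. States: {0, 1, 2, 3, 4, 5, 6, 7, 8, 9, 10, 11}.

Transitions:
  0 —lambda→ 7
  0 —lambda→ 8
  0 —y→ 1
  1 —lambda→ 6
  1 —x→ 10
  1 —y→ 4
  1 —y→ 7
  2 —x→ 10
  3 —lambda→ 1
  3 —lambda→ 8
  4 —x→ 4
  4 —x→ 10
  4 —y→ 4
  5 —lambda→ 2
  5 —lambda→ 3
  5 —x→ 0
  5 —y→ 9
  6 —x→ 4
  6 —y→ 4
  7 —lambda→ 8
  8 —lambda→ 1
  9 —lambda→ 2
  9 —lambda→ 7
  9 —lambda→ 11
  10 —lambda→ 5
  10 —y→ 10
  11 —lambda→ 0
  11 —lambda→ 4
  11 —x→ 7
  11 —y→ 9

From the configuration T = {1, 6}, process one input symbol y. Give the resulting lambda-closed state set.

{1, 4, 6, 7, 8}

1 on y → {4, 7}.
6 on y → {4}.
Union after reading y: {4, 7}.
Now take the lambda-closure:
From 7 via lambda: add 8.
From 8 via lambda: add 1.
From 1 via lambda: add 6.
No new states can be added; the closed set is {1, 4, 6, 7, 8}.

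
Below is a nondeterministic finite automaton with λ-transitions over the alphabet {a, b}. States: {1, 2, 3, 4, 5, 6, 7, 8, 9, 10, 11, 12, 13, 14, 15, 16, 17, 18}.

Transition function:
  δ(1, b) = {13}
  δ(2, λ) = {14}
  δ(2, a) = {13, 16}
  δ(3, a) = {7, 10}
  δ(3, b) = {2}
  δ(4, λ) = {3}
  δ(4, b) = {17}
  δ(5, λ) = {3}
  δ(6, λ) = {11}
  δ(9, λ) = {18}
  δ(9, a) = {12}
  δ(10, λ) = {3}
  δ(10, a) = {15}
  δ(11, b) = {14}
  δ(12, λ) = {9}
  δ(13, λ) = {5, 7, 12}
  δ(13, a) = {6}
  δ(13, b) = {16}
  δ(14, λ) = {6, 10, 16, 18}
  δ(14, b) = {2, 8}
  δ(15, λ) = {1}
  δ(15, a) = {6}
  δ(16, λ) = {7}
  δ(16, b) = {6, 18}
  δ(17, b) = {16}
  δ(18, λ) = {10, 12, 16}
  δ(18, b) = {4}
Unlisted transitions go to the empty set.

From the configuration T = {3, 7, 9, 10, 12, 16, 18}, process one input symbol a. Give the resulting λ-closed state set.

{1, 3, 7, 9, 10, 12, 15, 16, 18}

3 on a → {7, 10}.
9 on a → {12}.
10 on a → {15}.
No a-transition from 7, 12, 16, 18.
Union after reading a: {7, 10, 12, 15}.
Now take the λ-closure:
From 10 via λ: add 3.
From 12 via λ: add 9.
From 15 via λ: add 1.
From 9 via λ: add 18.
From 18 via λ: add 16.
No new states can be added; the closed set is {1, 3, 7, 9, 10, 12, 15, 16, 18}.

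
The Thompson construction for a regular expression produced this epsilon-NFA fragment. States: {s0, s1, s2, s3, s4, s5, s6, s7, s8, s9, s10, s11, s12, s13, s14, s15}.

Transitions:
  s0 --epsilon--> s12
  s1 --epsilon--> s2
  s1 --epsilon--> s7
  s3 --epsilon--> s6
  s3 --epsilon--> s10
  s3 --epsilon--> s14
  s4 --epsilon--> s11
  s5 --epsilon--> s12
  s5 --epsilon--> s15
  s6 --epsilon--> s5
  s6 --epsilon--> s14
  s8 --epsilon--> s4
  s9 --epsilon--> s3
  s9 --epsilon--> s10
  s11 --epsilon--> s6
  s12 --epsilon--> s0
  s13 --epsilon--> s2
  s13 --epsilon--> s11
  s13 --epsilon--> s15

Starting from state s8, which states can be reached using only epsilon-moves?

Start with {s8}.
From s8 via epsilon: add s4.
From s4 via epsilon: add s11.
From s11 via epsilon: add s6.
From s6 via epsilon: add s5, s14.
From s5 via epsilon: add s12, s15.
From s12 via epsilon: add s0.
No new states can be added; the closed set is {s0, s4, s5, s6, s8, s11, s12, s14, s15}.

{s0, s4, s5, s6, s8, s11, s12, s14, s15}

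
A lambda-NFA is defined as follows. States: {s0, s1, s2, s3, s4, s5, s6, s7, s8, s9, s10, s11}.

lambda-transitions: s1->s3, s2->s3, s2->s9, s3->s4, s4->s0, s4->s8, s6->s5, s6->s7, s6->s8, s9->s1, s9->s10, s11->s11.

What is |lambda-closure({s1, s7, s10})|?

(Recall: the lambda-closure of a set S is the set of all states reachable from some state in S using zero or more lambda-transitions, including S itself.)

7

Start with {s1, s7, s10}.
From s1 via lambda: add s3.
From s3 via lambda: add s4.
From s4 via lambda: add s0, s8.
lambda-closure = {s0, s1, s3, s4, s7, s8, s10}, which has 7 states.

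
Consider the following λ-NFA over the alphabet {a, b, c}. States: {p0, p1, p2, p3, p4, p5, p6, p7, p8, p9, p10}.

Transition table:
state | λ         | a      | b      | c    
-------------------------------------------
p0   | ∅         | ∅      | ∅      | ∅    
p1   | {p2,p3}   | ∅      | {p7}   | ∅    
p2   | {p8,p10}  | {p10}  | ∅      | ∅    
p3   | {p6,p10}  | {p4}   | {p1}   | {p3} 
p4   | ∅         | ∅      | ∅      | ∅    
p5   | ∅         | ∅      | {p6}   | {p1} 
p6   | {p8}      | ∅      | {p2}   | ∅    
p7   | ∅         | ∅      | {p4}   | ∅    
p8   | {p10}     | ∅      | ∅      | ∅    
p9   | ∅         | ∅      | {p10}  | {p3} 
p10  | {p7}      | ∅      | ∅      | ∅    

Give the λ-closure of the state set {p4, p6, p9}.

{p4, p6, p7, p8, p9, p10}

Start with {p4, p6, p9}.
From p6 via λ: add p8.
From p8 via λ: add p10.
From p10 via λ: add p7.
No new states can be added; the closed set is {p4, p6, p7, p8, p9, p10}.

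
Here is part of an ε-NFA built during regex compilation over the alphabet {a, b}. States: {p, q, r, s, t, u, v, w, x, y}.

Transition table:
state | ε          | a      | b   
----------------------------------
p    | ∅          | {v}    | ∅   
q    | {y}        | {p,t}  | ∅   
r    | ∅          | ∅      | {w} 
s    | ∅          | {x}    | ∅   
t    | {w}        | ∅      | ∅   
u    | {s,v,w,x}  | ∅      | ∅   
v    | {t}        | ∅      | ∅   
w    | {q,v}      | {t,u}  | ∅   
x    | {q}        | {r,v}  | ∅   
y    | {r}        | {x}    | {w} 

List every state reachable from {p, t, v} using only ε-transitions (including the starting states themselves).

{p, q, r, t, v, w, y}

Start with {p, t, v}.
From t via ε: add w.
From w via ε: add q.
From q via ε: add y.
From y via ε: add r.
No new states can be added; the closed set is {p, q, r, t, v, w, y}.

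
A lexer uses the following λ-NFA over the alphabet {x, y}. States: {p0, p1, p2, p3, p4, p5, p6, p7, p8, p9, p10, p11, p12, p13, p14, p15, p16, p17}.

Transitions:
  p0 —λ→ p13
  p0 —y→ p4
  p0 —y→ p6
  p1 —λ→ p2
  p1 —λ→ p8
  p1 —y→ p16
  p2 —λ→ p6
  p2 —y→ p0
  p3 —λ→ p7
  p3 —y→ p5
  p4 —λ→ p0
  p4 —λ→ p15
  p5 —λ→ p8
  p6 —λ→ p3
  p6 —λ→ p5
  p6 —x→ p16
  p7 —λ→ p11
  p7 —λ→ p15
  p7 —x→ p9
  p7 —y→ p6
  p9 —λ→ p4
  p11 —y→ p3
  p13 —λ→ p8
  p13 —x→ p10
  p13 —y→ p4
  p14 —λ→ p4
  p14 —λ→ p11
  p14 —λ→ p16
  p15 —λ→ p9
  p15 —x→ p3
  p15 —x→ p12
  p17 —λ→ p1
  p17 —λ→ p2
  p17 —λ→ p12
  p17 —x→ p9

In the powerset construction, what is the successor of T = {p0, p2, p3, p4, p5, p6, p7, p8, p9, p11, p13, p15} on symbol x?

p6 on x → {p16}.
p7 on x → {p9}.
p13 on x → {p10}.
p15 on x → {p3, p12}.
No x-transition from p0, p2, p3, p4, p5, p8, p9, p11.
Union after reading x: {p3, p9, p10, p12, p16}.
Now take the λ-closure:
From p3 via λ: add p7.
From p9 via λ: add p4.
From p4 via λ: add p0, p15.
From p7 via λ: add p11.
From p0 via λ: add p13.
From p13 via λ: add p8.
No new states can be added; the closed set is {p0, p3, p4, p7, p8, p9, p10, p11, p12, p13, p15, p16}.

{p0, p3, p4, p7, p8, p9, p10, p11, p12, p13, p15, p16}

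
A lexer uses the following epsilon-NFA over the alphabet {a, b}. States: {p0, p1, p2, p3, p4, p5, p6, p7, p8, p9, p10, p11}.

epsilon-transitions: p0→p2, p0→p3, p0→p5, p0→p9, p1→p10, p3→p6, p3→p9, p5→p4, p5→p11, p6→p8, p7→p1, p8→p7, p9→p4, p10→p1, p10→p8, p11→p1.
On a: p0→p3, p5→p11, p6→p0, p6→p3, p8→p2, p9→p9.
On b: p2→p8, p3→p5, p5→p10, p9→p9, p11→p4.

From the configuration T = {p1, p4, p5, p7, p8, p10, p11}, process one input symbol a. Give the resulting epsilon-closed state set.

p5 on a → {p11}.
p8 on a → {p2}.
No a-transition from p1, p4, p7, p10, p11.
Union after reading a: {p2, p11}.
Now take the epsilon-closure:
From p11 via epsilon: add p1.
From p1 via epsilon: add p10.
From p10 via epsilon: add p8.
From p8 via epsilon: add p7.
No new states can be added; the closed set is {p1, p2, p7, p8, p10, p11}.

{p1, p2, p7, p8, p10, p11}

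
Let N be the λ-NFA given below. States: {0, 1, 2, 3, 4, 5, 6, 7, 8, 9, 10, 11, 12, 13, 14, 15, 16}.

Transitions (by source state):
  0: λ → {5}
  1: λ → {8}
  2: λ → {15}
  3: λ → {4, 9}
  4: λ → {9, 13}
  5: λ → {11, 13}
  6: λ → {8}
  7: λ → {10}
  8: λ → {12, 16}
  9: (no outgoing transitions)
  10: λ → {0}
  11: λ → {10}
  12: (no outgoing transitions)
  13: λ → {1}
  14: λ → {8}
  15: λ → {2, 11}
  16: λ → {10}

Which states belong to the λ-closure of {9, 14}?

{0, 1, 5, 8, 9, 10, 11, 12, 13, 14, 16}

Start with {9, 14}.
From 14 via λ: add 8.
From 8 via λ: add 12, 16.
From 16 via λ: add 10.
From 10 via λ: add 0.
From 0 via λ: add 5.
From 5 via λ: add 11, 13.
From 13 via λ: add 1.
No new states can be added; the closed set is {0, 1, 5, 8, 9, 10, 11, 12, 13, 14, 16}.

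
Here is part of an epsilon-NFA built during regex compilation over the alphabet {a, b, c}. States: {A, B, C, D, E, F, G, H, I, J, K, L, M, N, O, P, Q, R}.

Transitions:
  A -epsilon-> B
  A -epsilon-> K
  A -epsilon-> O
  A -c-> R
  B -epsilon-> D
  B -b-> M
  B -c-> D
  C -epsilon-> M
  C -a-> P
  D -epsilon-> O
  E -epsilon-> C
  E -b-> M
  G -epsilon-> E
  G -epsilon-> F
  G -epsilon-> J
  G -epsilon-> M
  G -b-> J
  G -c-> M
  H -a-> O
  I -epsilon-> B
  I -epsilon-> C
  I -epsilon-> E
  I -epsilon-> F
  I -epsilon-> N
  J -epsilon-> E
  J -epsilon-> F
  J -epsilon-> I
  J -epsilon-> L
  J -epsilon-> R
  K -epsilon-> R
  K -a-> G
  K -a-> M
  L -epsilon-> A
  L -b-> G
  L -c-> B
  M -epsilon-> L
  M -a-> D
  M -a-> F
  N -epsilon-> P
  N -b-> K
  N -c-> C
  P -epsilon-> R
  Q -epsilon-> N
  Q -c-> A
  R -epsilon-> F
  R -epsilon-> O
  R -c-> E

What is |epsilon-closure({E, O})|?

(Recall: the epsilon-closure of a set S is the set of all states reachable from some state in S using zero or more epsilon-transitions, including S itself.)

11

Start with {E, O}.
From E via epsilon: add C.
From C via epsilon: add M.
From M via epsilon: add L.
From L via epsilon: add A.
From A via epsilon: add B, K.
From B via epsilon: add D.
From K via epsilon: add R.
From R via epsilon: add F.
epsilon-closure = {A, B, C, D, E, F, K, L, M, O, R}, which has 11 states.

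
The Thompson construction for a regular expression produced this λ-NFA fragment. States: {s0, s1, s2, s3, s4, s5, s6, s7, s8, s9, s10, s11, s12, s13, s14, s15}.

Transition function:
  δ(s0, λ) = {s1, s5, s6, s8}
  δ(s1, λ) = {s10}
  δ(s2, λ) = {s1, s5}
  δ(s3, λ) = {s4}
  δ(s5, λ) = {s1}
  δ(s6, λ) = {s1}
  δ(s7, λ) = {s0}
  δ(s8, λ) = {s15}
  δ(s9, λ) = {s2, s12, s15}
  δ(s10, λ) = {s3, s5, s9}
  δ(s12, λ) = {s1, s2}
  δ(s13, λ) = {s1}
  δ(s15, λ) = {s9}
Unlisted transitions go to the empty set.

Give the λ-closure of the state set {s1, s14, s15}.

{s1, s2, s3, s4, s5, s9, s10, s12, s14, s15}

Start with {s1, s14, s15}.
From s1 via λ: add s10.
From s15 via λ: add s9.
From s9 via λ: add s2, s12.
From s10 via λ: add s3, s5.
From s3 via λ: add s4.
No new states can be added; the closed set is {s1, s2, s3, s4, s5, s9, s10, s12, s14, s15}.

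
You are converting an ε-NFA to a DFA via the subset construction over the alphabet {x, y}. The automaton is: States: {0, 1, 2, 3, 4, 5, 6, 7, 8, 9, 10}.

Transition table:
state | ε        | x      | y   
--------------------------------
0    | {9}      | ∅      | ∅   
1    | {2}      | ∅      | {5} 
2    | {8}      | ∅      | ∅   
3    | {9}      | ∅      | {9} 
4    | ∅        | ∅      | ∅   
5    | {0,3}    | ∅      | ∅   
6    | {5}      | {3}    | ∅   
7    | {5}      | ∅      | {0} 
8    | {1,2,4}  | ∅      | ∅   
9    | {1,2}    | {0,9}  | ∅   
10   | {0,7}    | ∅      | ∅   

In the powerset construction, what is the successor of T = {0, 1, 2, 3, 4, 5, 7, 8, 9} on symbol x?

{0, 1, 2, 4, 8, 9}

9 on x → {0, 9}.
No x-transition from 0, 1, 2, 3, 4, 5, 7, 8.
Union after reading x: {0, 9}.
Now take the ε-closure:
From 9 via ε: add 1, 2.
From 2 via ε: add 8.
From 8 via ε: add 4.
No new states can be added; the closed set is {0, 1, 2, 4, 8, 9}.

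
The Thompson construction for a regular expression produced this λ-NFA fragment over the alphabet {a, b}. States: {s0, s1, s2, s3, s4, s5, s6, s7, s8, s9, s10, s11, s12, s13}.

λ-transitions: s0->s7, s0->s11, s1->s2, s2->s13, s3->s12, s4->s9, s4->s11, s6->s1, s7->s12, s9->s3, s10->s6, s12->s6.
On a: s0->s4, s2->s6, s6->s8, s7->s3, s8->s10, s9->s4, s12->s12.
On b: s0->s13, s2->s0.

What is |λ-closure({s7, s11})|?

Start with {s7, s11}.
From s7 via λ: add s12.
From s12 via λ: add s6.
From s6 via λ: add s1.
From s1 via λ: add s2.
From s2 via λ: add s13.
λ-closure = {s1, s2, s6, s7, s11, s12, s13}, which has 7 states.

7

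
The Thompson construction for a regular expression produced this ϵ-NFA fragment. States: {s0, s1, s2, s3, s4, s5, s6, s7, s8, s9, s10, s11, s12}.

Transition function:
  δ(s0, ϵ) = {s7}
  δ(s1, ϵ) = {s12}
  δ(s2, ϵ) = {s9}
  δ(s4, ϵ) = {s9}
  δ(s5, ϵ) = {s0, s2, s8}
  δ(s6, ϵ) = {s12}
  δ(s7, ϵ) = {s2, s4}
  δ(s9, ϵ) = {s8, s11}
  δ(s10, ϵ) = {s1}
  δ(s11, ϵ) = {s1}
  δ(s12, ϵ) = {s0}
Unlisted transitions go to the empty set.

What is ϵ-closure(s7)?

Start with {s7}.
From s7 via ϵ: add s2, s4.
From s2 via ϵ: add s9.
From s9 via ϵ: add s8, s11.
From s11 via ϵ: add s1.
From s1 via ϵ: add s12.
From s12 via ϵ: add s0.
No new states can be added; the closed set is {s0, s1, s2, s4, s7, s8, s9, s11, s12}.

{s0, s1, s2, s4, s7, s8, s9, s11, s12}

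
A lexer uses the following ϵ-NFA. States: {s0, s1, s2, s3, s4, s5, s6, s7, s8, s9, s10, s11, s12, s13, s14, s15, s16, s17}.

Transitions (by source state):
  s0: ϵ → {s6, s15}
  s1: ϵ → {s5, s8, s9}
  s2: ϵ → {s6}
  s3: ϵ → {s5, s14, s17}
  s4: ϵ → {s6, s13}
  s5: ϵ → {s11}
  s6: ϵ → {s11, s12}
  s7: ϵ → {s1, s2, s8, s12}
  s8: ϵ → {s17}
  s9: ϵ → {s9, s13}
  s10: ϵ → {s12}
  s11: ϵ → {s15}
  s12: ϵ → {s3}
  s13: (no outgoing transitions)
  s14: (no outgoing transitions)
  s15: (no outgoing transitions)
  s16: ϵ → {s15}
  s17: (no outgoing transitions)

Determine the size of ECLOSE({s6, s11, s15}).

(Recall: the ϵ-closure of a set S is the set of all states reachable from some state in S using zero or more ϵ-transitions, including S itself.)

Start with {s6, s11, s15}.
From s6 via ϵ: add s12.
From s12 via ϵ: add s3.
From s3 via ϵ: add s5, s14, s17.
ϵ-closure = {s3, s5, s6, s11, s12, s14, s15, s17}, which has 8 states.

8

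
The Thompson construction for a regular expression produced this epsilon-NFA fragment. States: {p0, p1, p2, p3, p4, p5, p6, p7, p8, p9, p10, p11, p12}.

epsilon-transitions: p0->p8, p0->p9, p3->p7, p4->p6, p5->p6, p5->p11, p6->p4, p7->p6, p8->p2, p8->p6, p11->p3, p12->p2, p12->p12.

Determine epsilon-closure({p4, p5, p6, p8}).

Start with {p4, p5, p6, p8}.
From p5 via epsilon: add p11.
From p8 via epsilon: add p2.
From p11 via epsilon: add p3.
From p3 via epsilon: add p7.
No new states can be added; the closed set is {p2, p3, p4, p5, p6, p7, p8, p11}.

{p2, p3, p4, p5, p6, p7, p8, p11}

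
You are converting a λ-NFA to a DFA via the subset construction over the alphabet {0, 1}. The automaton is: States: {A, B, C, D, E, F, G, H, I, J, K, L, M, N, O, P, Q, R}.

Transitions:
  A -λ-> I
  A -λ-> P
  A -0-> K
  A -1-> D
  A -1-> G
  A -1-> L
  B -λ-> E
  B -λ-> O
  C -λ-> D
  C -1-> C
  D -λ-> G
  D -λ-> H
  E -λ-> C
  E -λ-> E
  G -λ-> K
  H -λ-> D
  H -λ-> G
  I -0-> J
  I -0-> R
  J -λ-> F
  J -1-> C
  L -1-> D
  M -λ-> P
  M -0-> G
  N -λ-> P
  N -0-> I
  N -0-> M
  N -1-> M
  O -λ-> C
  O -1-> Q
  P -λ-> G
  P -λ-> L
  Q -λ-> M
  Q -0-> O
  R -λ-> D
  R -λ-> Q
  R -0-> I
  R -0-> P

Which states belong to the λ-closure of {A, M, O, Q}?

Start with {A, M, O, Q}.
From A via λ: add I, P.
From O via λ: add C.
From C via λ: add D.
From P via λ: add G, L.
From D via λ: add H.
From G via λ: add K.
No new states can be added; the closed set is {A, C, D, G, H, I, K, L, M, O, P, Q}.

{A, C, D, G, H, I, K, L, M, O, P, Q}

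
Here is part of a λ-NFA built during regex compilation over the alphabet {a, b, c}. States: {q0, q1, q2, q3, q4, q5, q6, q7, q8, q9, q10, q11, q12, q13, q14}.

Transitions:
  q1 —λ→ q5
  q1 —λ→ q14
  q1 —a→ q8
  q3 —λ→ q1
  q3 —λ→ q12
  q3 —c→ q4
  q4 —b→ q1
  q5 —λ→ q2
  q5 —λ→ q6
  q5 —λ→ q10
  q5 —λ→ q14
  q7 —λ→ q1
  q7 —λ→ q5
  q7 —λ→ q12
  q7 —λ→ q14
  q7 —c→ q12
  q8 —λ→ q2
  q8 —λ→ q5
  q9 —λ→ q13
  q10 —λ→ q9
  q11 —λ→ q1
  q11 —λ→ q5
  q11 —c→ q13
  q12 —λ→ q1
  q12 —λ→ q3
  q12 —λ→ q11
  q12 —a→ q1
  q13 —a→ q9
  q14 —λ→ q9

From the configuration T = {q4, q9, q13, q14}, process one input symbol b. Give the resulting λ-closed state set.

{q1, q2, q5, q6, q9, q10, q13, q14}

q4 on b → {q1}.
No b-transition from q9, q13, q14.
Union after reading b: {q1}.
Now take the λ-closure:
From q1 via λ: add q5, q14.
From q5 via λ: add q2, q6, q10.
From q14 via λ: add q9.
From q9 via λ: add q13.
No new states can be added; the closed set is {q1, q2, q5, q6, q9, q10, q13, q14}.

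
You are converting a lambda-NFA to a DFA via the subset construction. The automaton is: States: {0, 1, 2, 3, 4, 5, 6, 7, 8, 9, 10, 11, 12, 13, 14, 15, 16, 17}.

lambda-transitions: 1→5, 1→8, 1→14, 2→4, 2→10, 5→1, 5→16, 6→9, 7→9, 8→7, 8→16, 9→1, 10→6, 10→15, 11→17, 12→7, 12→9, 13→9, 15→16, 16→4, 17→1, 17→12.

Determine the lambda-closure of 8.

Start with {8}.
From 8 via lambda: add 7, 16.
From 7 via lambda: add 9.
From 16 via lambda: add 4.
From 9 via lambda: add 1.
From 1 via lambda: add 5, 14.
No new states can be added; the closed set is {1, 4, 5, 7, 8, 9, 14, 16}.

{1, 4, 5, 7, 8, 9, 14, 16}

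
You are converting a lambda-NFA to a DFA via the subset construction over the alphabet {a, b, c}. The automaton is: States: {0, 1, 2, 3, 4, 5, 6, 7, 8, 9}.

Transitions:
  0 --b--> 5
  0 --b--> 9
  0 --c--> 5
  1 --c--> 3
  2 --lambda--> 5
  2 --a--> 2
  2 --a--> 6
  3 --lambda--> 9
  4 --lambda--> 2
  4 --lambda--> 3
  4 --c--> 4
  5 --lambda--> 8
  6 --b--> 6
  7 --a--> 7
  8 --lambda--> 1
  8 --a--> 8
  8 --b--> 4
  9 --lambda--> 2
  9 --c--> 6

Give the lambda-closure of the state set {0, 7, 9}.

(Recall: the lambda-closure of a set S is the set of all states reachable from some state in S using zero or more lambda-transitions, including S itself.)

Start with {0, 7, 9}.
From 9 via lambda: add 2.
From 2 via lambda: add 5.
From 5 via lambda: add 8.
From 8 via lambda: add 1.
No new states can be added; the closed set is {0, 1, 2, 5, 7, 8, 9}.

{0, 1, 2, 5, 7, 8, 9}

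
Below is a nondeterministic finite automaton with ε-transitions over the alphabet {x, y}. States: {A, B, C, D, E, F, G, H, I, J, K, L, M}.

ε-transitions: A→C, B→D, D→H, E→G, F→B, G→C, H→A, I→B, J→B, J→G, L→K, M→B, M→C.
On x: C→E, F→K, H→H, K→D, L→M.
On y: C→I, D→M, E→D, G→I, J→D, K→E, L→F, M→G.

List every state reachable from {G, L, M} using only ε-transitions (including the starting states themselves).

{A, B, C, D, G, H, K, L, M}

Start with {G, L, M}.
From G via ε: add C.
From L via ε: add K.
From M via ε: add B.
From B via ε: add D.
From D via ε: add H.
From H via ε: add A.
No new states can be added; the closed set is {A, B, C, D, G, H, K, L, M}.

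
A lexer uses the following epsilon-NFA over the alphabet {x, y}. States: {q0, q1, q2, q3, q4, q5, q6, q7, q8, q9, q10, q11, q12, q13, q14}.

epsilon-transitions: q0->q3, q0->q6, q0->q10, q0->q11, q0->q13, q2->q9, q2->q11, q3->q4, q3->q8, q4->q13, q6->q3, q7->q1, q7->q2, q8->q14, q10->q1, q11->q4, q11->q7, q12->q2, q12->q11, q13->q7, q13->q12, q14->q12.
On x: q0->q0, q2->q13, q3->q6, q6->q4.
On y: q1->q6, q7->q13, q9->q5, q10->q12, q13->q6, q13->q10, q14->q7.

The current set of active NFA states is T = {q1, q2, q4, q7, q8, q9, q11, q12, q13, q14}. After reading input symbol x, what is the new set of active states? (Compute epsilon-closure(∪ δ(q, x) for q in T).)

{q1, q2, q4, q7, q9, q11, q12, q13}

q2 on x → {q13}.
No x-transition from q1, q4, q7, q8, q9, q11, q12, q13, q14.
Union after reading x: {q13}.
Now take the epsilon-closure:
From q13 via epsilon: add q7, q12.
From q7 via epsilon: add q1, q2.
From q12 via epsilon: add q11.
From q2 via epsilon: add q9.
From q11 via epsilon: add q4.
No new states can be added; the closed set is {q1, q2, q4, q7, q9, q11, q12, q13}.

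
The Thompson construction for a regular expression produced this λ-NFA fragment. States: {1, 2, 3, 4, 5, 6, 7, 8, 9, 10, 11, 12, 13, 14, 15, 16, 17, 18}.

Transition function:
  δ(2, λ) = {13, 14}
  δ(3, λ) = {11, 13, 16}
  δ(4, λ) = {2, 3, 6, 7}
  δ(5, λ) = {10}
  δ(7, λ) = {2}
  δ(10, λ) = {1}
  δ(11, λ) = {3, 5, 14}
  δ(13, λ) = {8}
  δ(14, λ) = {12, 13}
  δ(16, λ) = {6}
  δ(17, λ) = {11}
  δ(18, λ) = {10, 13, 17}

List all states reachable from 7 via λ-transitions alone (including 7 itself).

{2, 7, 8, 12, 13, 14}

Start with {7}.
From 7 via λ: add 2.
From 2 via λ: add 13, 14.
From 13 via λ: add 8.
From 14 via λ: add 12.
No new states can be added; the closed set is {2, 7, 8, 12, 13, 14}.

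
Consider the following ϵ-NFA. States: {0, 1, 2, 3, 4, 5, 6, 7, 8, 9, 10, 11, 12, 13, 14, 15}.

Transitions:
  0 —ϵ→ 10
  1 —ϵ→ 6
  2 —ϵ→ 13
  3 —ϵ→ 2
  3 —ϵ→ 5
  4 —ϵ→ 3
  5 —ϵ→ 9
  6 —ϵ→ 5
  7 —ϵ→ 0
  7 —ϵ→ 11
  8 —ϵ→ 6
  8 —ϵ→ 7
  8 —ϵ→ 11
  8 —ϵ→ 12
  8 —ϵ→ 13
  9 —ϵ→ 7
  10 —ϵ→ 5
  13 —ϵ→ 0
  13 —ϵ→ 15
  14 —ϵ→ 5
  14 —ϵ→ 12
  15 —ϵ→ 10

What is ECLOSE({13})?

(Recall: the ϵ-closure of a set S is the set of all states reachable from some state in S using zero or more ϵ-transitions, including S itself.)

Start with {13}.
From 13 via ϵ: add 0, 15.
From 0 via ϵ: add 10.
From 10 via ϵ: add 5.
From 5 via ϵ: add 9.
From 9 via ϵ: add 7.
From 7 via ϵ: add 11.
No new states can be added; the closed set is {0, 5, 7, 9, 10, 11, 13, 15}.

{0, 5, 7, 9, 10, 11, 13, 15}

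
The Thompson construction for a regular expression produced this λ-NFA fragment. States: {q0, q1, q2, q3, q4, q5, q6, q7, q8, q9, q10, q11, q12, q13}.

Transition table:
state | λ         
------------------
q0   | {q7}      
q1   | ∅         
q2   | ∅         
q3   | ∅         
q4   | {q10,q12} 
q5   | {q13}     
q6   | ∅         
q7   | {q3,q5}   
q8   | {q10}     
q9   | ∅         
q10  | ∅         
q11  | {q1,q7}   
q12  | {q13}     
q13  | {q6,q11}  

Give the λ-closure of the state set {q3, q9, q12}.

Start with {q3, q9, q12}.
From q12 via λ: add q13.
From q13 via λ: add q6, q11.
From q11 via λ: add q1, q7.
From q7 via λ: add q5.
No new states can be added; the closed set is {q1, q3, q5, q6, q7, q9, q11, q12, q13}.

{q1, q3, q5, q6, q7, q9, q11, q12, q13}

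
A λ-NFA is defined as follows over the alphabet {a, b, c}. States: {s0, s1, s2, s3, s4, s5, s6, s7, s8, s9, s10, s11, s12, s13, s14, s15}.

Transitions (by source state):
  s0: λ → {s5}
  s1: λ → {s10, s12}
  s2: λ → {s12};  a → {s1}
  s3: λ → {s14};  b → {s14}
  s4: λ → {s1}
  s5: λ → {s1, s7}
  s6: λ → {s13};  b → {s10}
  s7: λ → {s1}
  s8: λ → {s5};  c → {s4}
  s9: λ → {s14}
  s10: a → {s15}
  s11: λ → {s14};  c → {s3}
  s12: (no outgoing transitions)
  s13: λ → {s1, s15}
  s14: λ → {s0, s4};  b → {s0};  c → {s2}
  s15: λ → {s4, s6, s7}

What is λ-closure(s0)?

Start with {s0}.
From s0 via λ: add s5.
From s5 via λ: add s1, s7.
From s1 via λ: add s10, s12.
No new states can be added; the closed set is {s0, s1, s5, s7, s10, s12}.

{s0, s1, s5, s7, s10, s12}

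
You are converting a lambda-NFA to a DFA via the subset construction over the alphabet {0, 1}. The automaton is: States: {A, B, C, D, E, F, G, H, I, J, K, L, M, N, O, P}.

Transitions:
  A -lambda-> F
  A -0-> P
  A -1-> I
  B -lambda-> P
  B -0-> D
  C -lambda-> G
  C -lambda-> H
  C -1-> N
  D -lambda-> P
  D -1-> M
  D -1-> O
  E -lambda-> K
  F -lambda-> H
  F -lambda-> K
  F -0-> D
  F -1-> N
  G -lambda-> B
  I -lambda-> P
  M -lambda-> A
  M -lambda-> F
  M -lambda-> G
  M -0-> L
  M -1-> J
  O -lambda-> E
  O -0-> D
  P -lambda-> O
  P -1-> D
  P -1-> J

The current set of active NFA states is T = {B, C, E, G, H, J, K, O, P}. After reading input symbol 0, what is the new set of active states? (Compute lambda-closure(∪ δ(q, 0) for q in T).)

{D, E, K, O, P}

B on 0 → {D}.
O on 0 → {D}.
No 0-transition from C, E, G, H, J, K, P.
Union after reading 0: {D}.
Now take the lambda-closure:
From D via lambda: add P.
From P via lambda: add O.
From O via lambda: add E.
From E via lambda: add K.
No new states can be added; the closed set is {D, E, K, O, P}.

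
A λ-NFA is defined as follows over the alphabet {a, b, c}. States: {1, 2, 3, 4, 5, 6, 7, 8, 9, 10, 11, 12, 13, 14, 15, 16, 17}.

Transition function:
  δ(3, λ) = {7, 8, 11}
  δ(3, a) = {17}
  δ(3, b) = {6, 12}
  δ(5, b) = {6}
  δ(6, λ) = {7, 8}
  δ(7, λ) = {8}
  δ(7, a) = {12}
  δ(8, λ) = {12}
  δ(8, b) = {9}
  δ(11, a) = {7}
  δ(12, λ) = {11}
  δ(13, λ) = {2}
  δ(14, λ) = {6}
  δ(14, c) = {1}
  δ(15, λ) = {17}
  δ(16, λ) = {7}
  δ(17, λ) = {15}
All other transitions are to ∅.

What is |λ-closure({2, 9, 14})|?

Start with {2, 9, 14}.
From 14 via λ: add 6.
From 6 via λ: add 7, 8.
From 8 via λ: add 12.
From 12 via λ: add 11.
λ-closure = {2, 6, 7, 8, 9, 11, 12, 14}, which has 8 states.

8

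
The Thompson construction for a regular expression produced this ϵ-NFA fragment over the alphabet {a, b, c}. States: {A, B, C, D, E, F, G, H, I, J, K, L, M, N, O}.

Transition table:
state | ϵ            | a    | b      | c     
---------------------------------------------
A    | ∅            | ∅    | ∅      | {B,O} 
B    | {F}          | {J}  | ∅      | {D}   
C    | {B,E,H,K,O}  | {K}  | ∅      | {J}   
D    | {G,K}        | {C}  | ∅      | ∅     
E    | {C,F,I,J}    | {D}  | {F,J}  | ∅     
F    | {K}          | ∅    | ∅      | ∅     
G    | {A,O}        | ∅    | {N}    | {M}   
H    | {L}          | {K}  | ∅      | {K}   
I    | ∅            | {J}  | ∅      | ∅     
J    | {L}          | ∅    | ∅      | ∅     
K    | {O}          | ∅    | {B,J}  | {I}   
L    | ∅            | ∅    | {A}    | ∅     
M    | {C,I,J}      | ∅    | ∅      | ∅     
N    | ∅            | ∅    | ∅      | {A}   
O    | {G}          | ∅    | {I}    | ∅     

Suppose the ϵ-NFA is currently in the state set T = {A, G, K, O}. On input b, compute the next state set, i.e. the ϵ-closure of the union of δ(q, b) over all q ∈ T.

G on b → {N}.
K on b → {B, J}.
O on b → {I}.
No b-transition from A.
Union after reading b: {B, I, J, N}.
Now take the ϵ-closure:
From B via ϵ: add F.
From J via ϵ: add L.
From F via ϵ: add K.
From K via ϵ: add O.
From O via ϵ: add G.
From G via ϵ: add A.
No new states can be added; the closed set is {A, B, F, G, I, J, K, L, N, O}.

{A, B, F, G, I, J, K, L, N, O}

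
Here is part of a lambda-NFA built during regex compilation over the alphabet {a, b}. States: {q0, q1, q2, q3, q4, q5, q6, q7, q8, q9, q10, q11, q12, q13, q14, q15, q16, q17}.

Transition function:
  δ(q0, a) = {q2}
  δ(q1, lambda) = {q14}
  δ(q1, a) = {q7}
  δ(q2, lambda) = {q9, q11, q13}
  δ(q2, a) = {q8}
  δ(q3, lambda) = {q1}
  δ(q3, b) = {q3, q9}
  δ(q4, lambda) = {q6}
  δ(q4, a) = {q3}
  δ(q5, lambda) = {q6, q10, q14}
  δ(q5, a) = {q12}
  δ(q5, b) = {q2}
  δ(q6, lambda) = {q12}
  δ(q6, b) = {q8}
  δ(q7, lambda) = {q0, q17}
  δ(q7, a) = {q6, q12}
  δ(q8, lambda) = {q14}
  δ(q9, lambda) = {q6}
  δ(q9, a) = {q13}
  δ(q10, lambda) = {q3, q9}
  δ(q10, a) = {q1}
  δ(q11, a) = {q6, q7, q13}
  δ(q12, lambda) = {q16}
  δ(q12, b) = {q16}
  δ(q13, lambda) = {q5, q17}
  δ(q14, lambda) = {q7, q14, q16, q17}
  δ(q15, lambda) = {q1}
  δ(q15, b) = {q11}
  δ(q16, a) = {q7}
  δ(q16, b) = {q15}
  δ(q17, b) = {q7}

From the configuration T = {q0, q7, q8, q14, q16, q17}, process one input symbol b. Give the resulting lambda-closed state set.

q16 on b → {q15}.
q17 on b → {q7}.
No b-transition from q0, q7, q8, q14.
Union after reading b: {q7, q15}.
Now take the lambda-closure:
From q7 via lambda: add q0, q17.
From q15 via lambda: add q1.
From q1 via lambda: add q14.
From q14 via lambda: add q16.
No new states can be added; the closed set is {q0, q1, q7, q14, q15, q16, q17}.

{q0, q1, q7, q14, q15, q16, q17}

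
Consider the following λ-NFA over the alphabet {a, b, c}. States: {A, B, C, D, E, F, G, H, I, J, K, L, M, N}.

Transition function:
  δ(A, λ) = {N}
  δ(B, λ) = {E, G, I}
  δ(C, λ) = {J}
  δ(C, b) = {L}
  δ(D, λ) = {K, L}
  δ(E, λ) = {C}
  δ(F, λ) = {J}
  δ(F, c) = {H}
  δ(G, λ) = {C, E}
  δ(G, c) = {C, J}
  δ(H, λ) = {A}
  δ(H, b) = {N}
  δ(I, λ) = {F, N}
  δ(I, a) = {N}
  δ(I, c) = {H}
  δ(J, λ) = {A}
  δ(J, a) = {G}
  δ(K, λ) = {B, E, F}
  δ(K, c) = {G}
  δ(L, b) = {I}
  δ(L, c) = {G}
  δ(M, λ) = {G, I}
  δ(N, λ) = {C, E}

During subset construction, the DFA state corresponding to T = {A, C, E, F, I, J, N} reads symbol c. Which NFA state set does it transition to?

{A, C, E, H, J, N}

F on c → {H}.
I on c → {H}.
No c-transition from A, C, E, J, N.
Union after reading c: {H}.
Now take the λ-closure:
From H via λ: add A.
From A via λ: add N.
From N via λ: add C, E.
From C via λ: add J.
No new states can be added; the closed set is {A, C, E, H, J, N}.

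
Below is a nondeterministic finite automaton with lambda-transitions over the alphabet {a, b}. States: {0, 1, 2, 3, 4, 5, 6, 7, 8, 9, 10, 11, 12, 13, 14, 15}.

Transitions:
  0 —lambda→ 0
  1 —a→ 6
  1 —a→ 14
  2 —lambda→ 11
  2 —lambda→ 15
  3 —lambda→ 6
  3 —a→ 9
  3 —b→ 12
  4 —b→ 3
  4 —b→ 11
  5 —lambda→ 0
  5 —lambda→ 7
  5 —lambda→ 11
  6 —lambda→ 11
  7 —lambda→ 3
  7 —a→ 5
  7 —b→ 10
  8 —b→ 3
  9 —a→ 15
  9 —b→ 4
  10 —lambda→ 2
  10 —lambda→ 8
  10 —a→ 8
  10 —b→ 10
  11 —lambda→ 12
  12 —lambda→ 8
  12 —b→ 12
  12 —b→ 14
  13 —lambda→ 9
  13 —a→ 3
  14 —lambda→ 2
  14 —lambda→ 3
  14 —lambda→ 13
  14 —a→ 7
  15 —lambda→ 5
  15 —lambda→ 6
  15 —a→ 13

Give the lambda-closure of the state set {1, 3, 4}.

{1, 3, 4, 6, 8, 11, 12}

Start with {1, 3, 4}.
From 3 via lambda: add 6.
From 6 via lambda: add 11.
From 11 via lambda: add 12.
From 12 via lambda: add 8.
No new states can be added; the closed set is {1, 3, 4, 6, 8, 11, 12}.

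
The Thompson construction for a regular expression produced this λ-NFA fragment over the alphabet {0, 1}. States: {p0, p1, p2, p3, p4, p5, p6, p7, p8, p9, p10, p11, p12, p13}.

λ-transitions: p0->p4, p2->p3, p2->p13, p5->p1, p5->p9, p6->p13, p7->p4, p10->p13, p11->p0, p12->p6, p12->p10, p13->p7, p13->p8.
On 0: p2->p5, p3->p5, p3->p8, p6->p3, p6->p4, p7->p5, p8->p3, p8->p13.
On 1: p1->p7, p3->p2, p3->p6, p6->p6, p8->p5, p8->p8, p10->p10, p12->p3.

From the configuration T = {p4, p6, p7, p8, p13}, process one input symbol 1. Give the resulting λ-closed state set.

p6 on 1 → {p6}.
p8 on 1 → {p5, p8}.
No 1-transition from p4, p7, p13.
Union after reading 1: {p5, p6, p8}.
Now take the λ-closure:
From p5 via λ: add p1, p9.
From p6 via λ: add p13.
From p13 via λ: add p7.
From p7 via λ: add p4.
No new states can be added; the closed set is {p1, p4, p5, p6, p7, p8, p9, p13}.

{p1, p4, p5, p6, p7, p8, p9, p13}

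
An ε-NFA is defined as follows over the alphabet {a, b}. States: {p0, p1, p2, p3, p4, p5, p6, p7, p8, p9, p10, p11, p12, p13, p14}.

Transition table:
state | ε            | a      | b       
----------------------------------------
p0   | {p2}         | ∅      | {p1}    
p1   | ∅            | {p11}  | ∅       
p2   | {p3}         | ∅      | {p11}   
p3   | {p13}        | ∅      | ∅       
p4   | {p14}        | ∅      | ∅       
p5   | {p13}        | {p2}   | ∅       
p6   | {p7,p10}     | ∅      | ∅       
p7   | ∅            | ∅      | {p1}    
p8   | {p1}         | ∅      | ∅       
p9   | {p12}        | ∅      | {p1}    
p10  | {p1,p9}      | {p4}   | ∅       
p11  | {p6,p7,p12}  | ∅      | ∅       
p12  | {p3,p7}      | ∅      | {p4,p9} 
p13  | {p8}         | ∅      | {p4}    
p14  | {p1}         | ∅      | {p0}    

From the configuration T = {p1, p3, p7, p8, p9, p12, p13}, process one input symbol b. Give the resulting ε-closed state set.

{p1, p3, p4, p7, p8, p9, p12, p13, p14}

p7 on b → {p1}.
p9 on b → {p1}.
p12 on b → {p4, p9}.
p13 on b → {p4}.
No b-transition from p1, p3, p8.
Union after reading b: {p1, p4, p9}.
Now take the ε-closure:
From p4 via ε: add p14.
From p9 via ε: add p12.
From p12 via ε: add p3, p7.
From p3 via ε: add p13.
From p13 via ε: add p8.
No new states can be added; the closed set is {p1, p3, p4, p7, p8, p9, p12, p13, p14}.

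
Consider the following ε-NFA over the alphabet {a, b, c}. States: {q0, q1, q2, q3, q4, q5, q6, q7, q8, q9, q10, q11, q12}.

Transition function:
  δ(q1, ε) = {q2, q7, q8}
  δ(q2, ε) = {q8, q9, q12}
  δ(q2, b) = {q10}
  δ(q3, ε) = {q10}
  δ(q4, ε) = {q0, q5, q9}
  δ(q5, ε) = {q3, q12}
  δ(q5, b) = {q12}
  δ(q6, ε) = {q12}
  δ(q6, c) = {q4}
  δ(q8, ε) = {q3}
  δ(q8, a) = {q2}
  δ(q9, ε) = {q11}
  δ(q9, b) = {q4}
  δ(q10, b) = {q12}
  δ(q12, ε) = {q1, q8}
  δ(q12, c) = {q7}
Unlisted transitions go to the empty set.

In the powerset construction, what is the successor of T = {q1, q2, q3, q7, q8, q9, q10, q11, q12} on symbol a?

q8 on a → {q2}.
No a-transition from q1, q2, q3, q7, q9, q10, q11, q12.
Union after reading a: {q2}.
Now take the ε-closure:
From q2 via ε: add q8, q9, q12.
From q8 via ε: add q3.
From q9 via ε: add q11.
From q12 via ε: add q1.
From q1 via ε: add q7.
From q3 via ε: add q10.
No new states can be added; the closed set is {q1, q2, q3, q7, q8, q9, q10, q11, q12}.

{q1, q2, q3, q7, q8, q9, q10, q11, q12}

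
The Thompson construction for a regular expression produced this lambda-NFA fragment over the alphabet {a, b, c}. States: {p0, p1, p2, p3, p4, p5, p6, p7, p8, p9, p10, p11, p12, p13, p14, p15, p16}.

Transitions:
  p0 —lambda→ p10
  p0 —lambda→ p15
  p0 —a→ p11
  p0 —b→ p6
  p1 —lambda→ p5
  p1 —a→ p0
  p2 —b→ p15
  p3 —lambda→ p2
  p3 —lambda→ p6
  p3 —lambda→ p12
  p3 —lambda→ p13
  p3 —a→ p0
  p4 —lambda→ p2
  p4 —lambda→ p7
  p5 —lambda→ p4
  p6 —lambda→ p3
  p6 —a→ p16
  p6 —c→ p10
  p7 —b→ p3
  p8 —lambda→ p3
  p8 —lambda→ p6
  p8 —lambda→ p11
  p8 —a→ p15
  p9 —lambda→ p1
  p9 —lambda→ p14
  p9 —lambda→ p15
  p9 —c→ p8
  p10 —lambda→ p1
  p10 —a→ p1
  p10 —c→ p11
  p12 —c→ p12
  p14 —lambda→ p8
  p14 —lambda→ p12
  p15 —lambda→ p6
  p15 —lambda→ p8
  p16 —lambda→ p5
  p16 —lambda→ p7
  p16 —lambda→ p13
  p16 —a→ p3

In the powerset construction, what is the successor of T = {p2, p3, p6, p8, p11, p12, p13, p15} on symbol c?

{p1, p2, p4, p5, p7, p10, p12}

p6 on c → {p10}.
p12 on c → {p12}.
No c-transition from p2, p3, p8, p11, p13, p15.
Union after reading c: {p10, p12}.
Now take the lambda-closure:
From p10 via lambda: add p1.
From p1 via lambda: add p5.
From p5 via lambda: add p4.
From p4 via lambda: add p2, p7.
No new states can be added; the closed set is {p1, p2, p4, p5, p7, p10, p12}.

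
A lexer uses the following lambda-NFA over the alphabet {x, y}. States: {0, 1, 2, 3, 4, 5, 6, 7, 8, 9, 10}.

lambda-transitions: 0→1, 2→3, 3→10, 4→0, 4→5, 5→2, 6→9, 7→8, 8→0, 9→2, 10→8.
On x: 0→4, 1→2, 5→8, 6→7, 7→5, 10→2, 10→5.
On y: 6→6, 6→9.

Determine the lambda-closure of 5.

Start with {5}.
From 5 via lambda: add 2.
From 2 via lambda: add 3.
From 3 via lambda: add 10.
From 10 via lambda: add 8.
From 8 via lambda: add 0.
From 0 via lambda: add 1.
No new states can be added; the closed set is {0, 1, 2, 3, 5, 8, 10}.

{0, 1, 2, 3, 5, 8, 10}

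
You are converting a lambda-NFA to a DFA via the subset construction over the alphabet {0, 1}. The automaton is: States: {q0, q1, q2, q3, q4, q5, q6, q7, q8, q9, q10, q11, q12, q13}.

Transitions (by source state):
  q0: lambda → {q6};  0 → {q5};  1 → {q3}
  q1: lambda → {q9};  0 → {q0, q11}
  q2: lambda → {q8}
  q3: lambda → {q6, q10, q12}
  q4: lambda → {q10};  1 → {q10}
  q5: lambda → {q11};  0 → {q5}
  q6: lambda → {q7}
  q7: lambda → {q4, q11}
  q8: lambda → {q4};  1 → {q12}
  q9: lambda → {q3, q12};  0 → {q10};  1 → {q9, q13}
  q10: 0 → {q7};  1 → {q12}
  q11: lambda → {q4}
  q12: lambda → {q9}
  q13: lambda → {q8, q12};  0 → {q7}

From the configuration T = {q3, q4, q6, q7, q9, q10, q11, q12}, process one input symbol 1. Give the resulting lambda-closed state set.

q4 on 1 → {q10}.
q9 on 1 → {q9, q13}.
q10 on 1 → {q12}.
No 1-transition from q3, q6, q7, q11, q12.
Union after reading 1: {q9, q10, q12, q13}.
Now take the lambda-closure:
From q9 via lambda: add q3.
From q13 via lambda: add q8.
From q3 via lambda: add q6.
From q8 via lambda: add q4.
From q6 via lambda: add q7.
From q7 via lambda: add q11.
No new states can be added; the closed set is {q3, q4, q6, q7, q8, q9, q10, q11, q12, q13}.

{q3, q4, q6, q7, q8, q9, q10, q11, q12, q13}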